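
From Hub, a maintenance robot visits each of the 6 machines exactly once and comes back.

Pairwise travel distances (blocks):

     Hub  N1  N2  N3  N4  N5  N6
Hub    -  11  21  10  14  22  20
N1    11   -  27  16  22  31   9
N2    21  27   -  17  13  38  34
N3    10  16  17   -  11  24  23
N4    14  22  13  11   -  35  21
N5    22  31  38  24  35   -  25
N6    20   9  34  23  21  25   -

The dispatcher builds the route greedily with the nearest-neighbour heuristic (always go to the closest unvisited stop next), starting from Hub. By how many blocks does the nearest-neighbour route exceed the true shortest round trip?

Hub: N3=10, N1=11, N4=14, N6=20, N2=21, N5=22 ⇒ N3
N3: N4=11, N1=16, N2=17, N6=23, N5=24 ⇒ N4
N4: N2=13, N6=21, N1=22, N5=35 ⇒ N2
N2: N1=27, N6=34, N5=38 ⇒ N1
N1: N6=9, N5=31 ⇒ N6
N6: N5=25 ⇒ N5
NN route Hub → N3 → N4 → N2 → N1 → N6 → N5 → Hub costs 117.
Optimal: Hub → N1 → N6 → N5 → N3 → N2 → N4 → Hub costs 113 (by enumerating all 360 distinct tours).
Excess = 117 − 113 = 4.

The nearest-neighbour route is 4 blocks longer than optimal.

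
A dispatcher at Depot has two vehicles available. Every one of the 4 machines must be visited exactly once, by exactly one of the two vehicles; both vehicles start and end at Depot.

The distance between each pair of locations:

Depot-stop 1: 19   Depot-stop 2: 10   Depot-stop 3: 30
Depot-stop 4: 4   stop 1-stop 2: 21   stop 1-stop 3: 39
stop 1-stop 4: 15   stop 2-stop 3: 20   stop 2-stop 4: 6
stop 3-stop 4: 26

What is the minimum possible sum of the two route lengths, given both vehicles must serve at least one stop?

96 — the smallest possible combined total.

There are 2^3 − 1 = 7 ways to divide the 4 stops into two non-empty groups. For each, the best each vehicle can do is its own shortest tour through its group:
  {stop 1} + {stop 2, stop 3, stop 4}: 38 + 60 = 98
  {stop 2} + {stop 1, stop 3, stop 4}: 20 + 88 = 108
  {stop 1, stop 2} + {stop 3, stop 4}: 50 + 60 = 110
  {stop 3} + {stop 1, stop 2, stop 4}: 60 + 50 = 110
  {stop 1, stop 3} + {stop 2, stop 4}: 88 + 20 = 108
  {stop 2, stop 3} + {stop 1, stop 4}: 60 + 38 = 98
  … (7 splits in total)
  {stop 1, stop 2, stop 3} + {stop 4}: 88 + 8 = 96  ← best
Best: vehicle 1 Depot → stop 1 → stop 3 → stop 2 → Depot = 88; vehicle 2 Depot → stop 4 → Depot = 8; combined 96.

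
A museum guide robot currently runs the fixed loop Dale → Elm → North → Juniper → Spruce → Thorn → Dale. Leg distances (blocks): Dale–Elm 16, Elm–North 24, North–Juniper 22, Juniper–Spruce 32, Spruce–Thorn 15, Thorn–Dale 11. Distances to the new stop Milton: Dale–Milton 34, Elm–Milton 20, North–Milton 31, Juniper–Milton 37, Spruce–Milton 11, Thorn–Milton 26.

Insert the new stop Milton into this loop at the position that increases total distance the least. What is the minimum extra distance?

+16 blocks — insert Milton between Juniper and Spruce.

Insertion cost between consecutive stops i–j is d(i,Milton) + d(Milton,j) − d(i,j):
  between Dale and Elm: 34 + 20 − 16 = 38
  between Elm and North: 20 + 31 − 24 = 27
  between North and Juniper: 31 + 37 − 22 = 46
  between Juniper and Spruce: 37 + 11 − 32 = 16
  between Spruce and Thorn: 11 + 26 − 15 = 22
  between Thorn and Dale: 26 + 34 − 11 = 49
Cheapest insertion is between Juniper and Spruce, adding 16.
New total = 120 + 16 = 136.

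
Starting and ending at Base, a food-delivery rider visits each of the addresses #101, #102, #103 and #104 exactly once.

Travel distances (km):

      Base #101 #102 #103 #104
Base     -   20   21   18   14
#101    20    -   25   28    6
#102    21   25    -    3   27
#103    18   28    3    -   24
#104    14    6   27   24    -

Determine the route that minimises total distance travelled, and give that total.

There are 12 distinct closed tours to check (reversals are equivalent).
Base - #101 - #102 - #103 - #104 - Base: 20+25+3+24+14 = 86
Base - #101 - #102 - #104 - #103 - Base: 20+25+27+24+18 = 114
Base - #101 - #103 - #102 - #104 - Base: 20+28+3+27+14 = 92
Base - #101 - #103 - #104 - #102 - Base: 20+28+24+27+21 = 120
Base - #101 - #104 - #102 - #103 - Base: 20+6+27+3+18 = 74
Base - #101 - #104 - #103 - #102 - Base: 20+6+24+3+21 = 74
Base - #102 - #101 - #103 - #104 - Base: 21+25+28+24+14 = 112
Base - #102 - #101 - #104 - #103 - Base: 21+25+6+24+18 = 94
Base - #102 - #103 - #101 - #104 - Base: 21+3+28+6+14 = 72
Base - #102 - #104 - #101 - #103 - Base: 21+27+6+28+18 = 100
Base - #103 - #101 - #102 - #104 - Base: 18+28+25+27+14 = 112
Base - #103 - #102 - #101 - #104 - Base: 18+3+25+6+14 = 66
The minimum is 66.
One optimal route: Base → #103 → #102 → #101 → #104 → Base (or its reverse).

66 km — the shortest possible round trip.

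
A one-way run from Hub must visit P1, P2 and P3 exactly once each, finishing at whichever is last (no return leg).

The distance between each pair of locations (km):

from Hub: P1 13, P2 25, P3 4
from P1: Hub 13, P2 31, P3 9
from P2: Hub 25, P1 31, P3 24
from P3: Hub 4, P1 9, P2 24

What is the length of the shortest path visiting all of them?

There are 3! = 6 possible orderings.
Hub→P1→P2→P3: 13+31+24 = 68
Hub→P1→P3→P2: 13+9+24 = 46
Hub→P2→P1→P3: 25+31+9 = 65
Hub→P2→P3→P1: 25+24+9 = 58
Hub→P3→P1→P2: 4+9+31 = 44
Hub→P3→P2→P1: 4+24+31 = 59
The minimum is 44.
One shortest path: Hub → P3 → P1 → P2.

44 km — the minimum one-way total.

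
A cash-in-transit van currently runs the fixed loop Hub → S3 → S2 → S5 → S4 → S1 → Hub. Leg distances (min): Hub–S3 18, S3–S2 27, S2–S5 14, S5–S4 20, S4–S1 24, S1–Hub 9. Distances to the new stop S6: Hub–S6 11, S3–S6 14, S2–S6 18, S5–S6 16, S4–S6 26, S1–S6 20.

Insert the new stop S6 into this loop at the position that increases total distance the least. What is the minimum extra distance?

Insertion cost between consecutive stops i–j is d(i,S6) + d(S6,j) − d(i,j):
  between Hub and S3: 11 + 14 − 18 = 7
  between S3 and S2: 14 + 18 − 27 = 5
  between S2 and S5: 18 + 16 − 14 = 20
  between S5 and S4: 16 + 26 − 20 = 22
  between S4 and S1: 26 + 20 − 24 = 22
  between S1 and Hub: 20 + 11 − 9 = 22
Cheapest insertion is between S3 and S2, adding 5.
New total = 112 + 5 = 117.

Minimum extra distance: 5 min, inserting S6 between S3 and S2.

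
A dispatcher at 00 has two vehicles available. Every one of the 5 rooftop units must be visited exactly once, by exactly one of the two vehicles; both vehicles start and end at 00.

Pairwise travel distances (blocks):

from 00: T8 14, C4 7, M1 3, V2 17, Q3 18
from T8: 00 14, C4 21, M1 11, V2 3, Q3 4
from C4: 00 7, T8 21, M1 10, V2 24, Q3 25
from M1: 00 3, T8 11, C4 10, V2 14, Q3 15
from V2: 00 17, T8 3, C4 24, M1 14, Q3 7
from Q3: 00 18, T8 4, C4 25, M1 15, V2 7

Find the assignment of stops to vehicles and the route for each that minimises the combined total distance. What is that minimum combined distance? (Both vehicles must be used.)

Try each way of splitting the stops between the two vehicles (each non-empty) and, for each split, find the best tour for each vehicle:
  {T8} + {C4, M1, V2, Q3}: 28 + 56 = 84
  {C4} + {T8, M1, V2, Q3}: 14 + 42 = 56
  {T8, C4} + {M1, V2, Q3}: 42 + 42 = 84
  {M1} + {T8, C4, V2, Q3}: 6 + 56 = 62
  {T8, M1} + {C4, V2, Q3}: 28 + 56 = 84
  {C4, M1} + {T8, V2, Q3}: 20 + 42 = 62
  … (15 splits in total)
Best: vehicle 1 00 → C4 → 00 = 14; vehicle 2 00 → T8 → V2 → Q3 → M1 → 00 = 42; combined 56.

Minimum combined distance: 56 blocks.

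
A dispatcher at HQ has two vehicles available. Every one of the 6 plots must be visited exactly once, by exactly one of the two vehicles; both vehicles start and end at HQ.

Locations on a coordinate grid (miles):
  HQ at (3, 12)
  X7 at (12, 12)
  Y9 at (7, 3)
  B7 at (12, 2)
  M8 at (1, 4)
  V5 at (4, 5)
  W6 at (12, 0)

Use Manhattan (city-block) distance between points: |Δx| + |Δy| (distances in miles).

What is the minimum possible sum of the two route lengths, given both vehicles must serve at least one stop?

Minimum combined distance: 62 miles.

Check every non-empty split of the stops between the two vehicles; for each half take its own optimal tour:
  {X7} + {Y9, B7, M8, V5, W6}: 18 + 46 = 64
  {Y9} + {X7, B7, M8, V5, W6}: 26 + 48 = 74
  {X7, Y9} + {B7, M8, V5, W6}: 36 + 46 = 82
  {B7} + {X7, Y9, M8, V5, W6}: 38 + 48 = 86
  {X7, B7} + {Y9, M8, V5, W6}: 38 + 46 = 84
  {Y9, B7} + {X7, M8, V5, W6}: 38 + 48 = 86
  … (31 splits in total)
  {M8} + {X7, Y9, B7, V5, W6}: 20 + 42 = 62  ← best
Best: vehicle 1 HQ → M8 → HQ = 20; vehicle 2 HQ → X7 → B7 → W6 → Y9 → V5 → HQ = 42; combined 62.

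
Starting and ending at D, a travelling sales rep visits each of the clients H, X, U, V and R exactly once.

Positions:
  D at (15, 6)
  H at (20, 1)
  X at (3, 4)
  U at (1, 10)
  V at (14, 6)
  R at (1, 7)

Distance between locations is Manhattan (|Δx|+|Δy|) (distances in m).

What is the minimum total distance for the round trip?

Minimum total distance: 56 m.

There are 60 distinct closed tours to check (reversals are equivalent).
D → H → X → U → V → R → D: 10+20+8+17+14+15 = 84
D → H → X → U → R → V → D: 10+20+8+3+14+1 = 56
D → H → X → V → U → R → D: 10+20+13+17+3+15 = 78
D → H → X → V → R → U → D: 10+20+13+14+3+18 = 78
D → H → X → R → U → V → D: 10+20+5+3+17+1 = 56
D → H → X → R → V → U → D: 10+20+5+14+17+18 = 84
D → H → U → X → V → R → D: 10+28+8+13+14+15 = 88
D → H → U → X → R → V → D: 10+28+8+5+14+1 = 66
D → H → U → V → X → R → D: 10+28+17+13+5+15 = 88
D → H → U → V → R → X → D: 10+28+17+14+5+14 = 88
D → H → U → R → X → V → D: 10+28+3+5+13+1 = 60
D → H → U → R → V → X → D: 10+28+3+14+13+14 = 82
D → H → V → X → U → R → D: 10+11+13+8+3+15 = 60
D → H → V → X → R → U → D: 10+11+13+5+3+18 = 60
… (46 more)
The minimum is 56.
One optimal route: D → H → X → U → R → V → D (or its reverse).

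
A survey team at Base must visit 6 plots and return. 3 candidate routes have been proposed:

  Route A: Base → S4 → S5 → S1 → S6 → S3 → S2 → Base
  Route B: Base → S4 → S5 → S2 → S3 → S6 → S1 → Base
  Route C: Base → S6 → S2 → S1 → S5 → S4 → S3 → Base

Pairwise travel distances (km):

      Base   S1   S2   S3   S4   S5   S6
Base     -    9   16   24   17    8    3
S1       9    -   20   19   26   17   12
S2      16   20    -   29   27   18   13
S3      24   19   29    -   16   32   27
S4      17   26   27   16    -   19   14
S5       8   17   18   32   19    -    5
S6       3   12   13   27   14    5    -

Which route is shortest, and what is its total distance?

Route A: 17 + 19 + 17 + 12 + 27 + 29 + 16 = 137
Route B: 17 + 19 + 18 + 29 + 27 + 12 + 9 = 131
Route C: 3 + 13 + 20 + 17 + 19 + 16 + 24 = 112

Shortest is Route C, total 112 km.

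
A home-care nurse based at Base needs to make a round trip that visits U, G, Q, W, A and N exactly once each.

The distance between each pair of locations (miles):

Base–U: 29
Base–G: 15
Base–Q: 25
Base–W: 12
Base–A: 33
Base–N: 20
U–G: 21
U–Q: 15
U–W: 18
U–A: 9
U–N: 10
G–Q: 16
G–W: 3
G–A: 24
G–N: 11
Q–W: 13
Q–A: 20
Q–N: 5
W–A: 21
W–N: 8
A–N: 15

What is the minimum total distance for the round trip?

There are 360 distinct closed tours to check (reversals are equivalent).
Base-U-G-Q-W-A-N-Base: 29+21+16+13+21+15+20 = 135
Base-U-G-Q-W-N-A-Base: 29+21+16+13+8+15+33 = 135
Base-U-G-Q-A-W-N-Base: 29+21+16+20+21+8+20 = 135
Base-U-G-Q-A-N-W-Base: 29+21+16+20+15+8+12 = 121
Base-U-G-Q-N-W-A-Base: 29+21+16+5+8+21+33 = 133
Base-U-G-Q-N-A-W-Base: 29+21+16+5+15+21+12 = 119
Base-U-G-W-Q-A-N-Base: 29+21+3+13+20+15+20 = 121
Base-U-G-W-Q-N-A-Base: 29+21+3+13+5+15+33 = 119
… (352 more)
Base-G-Q-N-U-A-W-Base: 15+16+5+10+9+21+12 = 88  ← best
The minimum is 88.
One optimal route: Base → G → Q → N → U → A → W → Base (or its reverse).

88 miles — the shortest possible round trip.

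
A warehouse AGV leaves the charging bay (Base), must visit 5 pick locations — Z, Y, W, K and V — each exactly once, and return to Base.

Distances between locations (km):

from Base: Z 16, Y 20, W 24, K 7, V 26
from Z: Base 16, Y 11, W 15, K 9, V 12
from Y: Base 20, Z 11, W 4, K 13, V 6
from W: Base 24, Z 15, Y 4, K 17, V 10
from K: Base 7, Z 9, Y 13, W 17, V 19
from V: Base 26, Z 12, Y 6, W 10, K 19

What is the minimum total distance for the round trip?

Shortest round trip = 62 km.

There are 60 distinct closed tours to check (reversals are equivalent).
Base → Z → Y → W → K → V → Base: 16+11+4+17+19+26 = 93
Base → Z → Y → W → V → K → Base: 16+11+4+10+19+7 = 67
Base → Z → Y → K → W → V → Base: 16+11+13+17+10+26 = 93
Base → Z → Y → K → V → W → Base: 16+11+13+19+10+24 = 93
Base → Z → Y → V → W → K → Base: 16+11+6+10+17+7 = 67
Base → Z → Y → V → K → W → Base: 16+11+6+19+17+24 = 93
Base → Z → W → Y → K → V → Base: 16+15+4+13+19+26 = 93
Base → Z → W → Y → V → K → Base: 16+15+4+6+19+7 = 67
Base → Z → W → K → Y → V → Base: 16+15+17+13+6+26 = 93
Base → Z → W → K → V → Y → Base: 16+15+17+19+6+20 = 93
Base → Z → W → V → Y → K → Base: 16+15+10+6+13+7 = 67
Base → Z → W → V → K → Y → Base: 16+15+10+19+13+20 = 93
Base → Z → K → Y → W → V → Base: 16+9+13+4+10+26 = 78
Base → Z → K → Y → V → W → Base: 16+9+13+6+10+24 = 78
… (46 more)
Base → Z → V → Y → W → K → Base: 16+12+6+4+17+7 = 62  ← best
The minimum is 62.
One optimal route: Base → Z → V → Y → W → K → Base (or its reverse).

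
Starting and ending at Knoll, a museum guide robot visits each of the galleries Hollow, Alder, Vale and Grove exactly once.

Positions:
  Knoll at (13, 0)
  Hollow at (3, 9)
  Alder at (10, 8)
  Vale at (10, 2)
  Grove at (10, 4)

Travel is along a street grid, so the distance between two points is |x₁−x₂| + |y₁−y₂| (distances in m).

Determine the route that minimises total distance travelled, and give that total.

With 4 stops there are 4!/2 = 12 distinct round trips (a route and its reverse cost the same).
Knoll→Hollow→Alder→Vale→Grove→Knoll: 19+8+6+2+7 = 42
Knoll→Hollow→Alder→Grove→Vale→Knoll: 19+8+4+2+5 = 38
Knoll→Hollow→Vale→Alder→Grove→Knoll: 19+14+6+4+7 = 50
Knoll→Hollow→Vale→Grove→Alder→Knoll: 19+14+2+4+11 = 50
Knoll→Hollow→Grove→Alder→Vale→Knoll: 19+12+4+6+5 = 46
Knoll→Hollow→Grove→Vale→Alder→Knoll: 19+12+2+6+11 = 50
Knoll→Alder→Hollow→Vale→Grove→Knoll: 11+8+14+2+7 = 42
Knoll→Alder→Hollow→Grove→Vale→Knoll: 11+8+12+2+5 = 38
Knoll→Alder→Vale→Hollow→Grove→Knoll: 11+6+14+12+7 = 50
Knoll→Alder→Grove→Hollow→Vale→Knoll: 11+4+12+14+5 = 46
Knoll→Vale→Hollow→Alder→Grove→Knoll: 5+14+8+4+7 = 38
Knoll→Vale→Alder→Hollow→Grove→Knoll: 5+6+8+12+7 = 38
The minimum is 38.
One optimal route: Knoll → Hollow → Alder → Grove → Vale → Knoll (or its reverse).

Minimum total distance: 38 m.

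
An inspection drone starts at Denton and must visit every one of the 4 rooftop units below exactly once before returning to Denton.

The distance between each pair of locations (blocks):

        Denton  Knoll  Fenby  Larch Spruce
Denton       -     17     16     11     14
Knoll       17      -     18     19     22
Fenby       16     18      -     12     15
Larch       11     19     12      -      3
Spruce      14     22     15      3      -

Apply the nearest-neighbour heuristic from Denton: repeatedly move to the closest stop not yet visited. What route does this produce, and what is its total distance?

Nearest-neighbour total = 64 blocks; route Denton → Larch → Spruce → Fenby → Knoll → Denton.

At Denton the remaining stops are Larch 11, Spruce 14, Fenby 16, Knoll 17; go to Larch.
At Larch the remaining stops are Spruce 3, Fenby 12, Knoll 19; go to Spruce.
At Spruce the remaining stops are Fenby 15, Knoll 22; go to Fenby.
At Fenby the remaining stops are Knoll 18; go to Knoll.
Return Knoll→Denton: 17.
Total = 11 + 3 + 15 + 18 + 17 = 64.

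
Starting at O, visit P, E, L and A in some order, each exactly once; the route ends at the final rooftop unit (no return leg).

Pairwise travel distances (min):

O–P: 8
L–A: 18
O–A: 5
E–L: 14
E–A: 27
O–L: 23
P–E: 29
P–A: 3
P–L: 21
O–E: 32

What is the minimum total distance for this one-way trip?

There are 4! = 24 possible orderings.
O → P → E → L → A: 8+29+14+18 = 69
O → P → E → A → L: 8+29+27+18 = 82
O → P → L → E → A: 8+21+14+27 = 70
O → P → L → A → E: 8+21+18+27 = 74
O → P → A → E → L: 8+3+27+14 = 52
O → P → A → L → E: 8+3+18+14 = 43
O → E → P → L → A: 32+29+21+18 = 100
O → E → P → A → L: 32+29+3+18 = 82
O → E → L → P → A: 32+14+21+3 = 70
O → E → L → A → P: 32+14+18+3 = 67
O → E → A → P → L: 32+27+3+21 = 83
O → E → A → L → P: 32+27+18+21 = 98
O → L → P → E → A: 23+21+29+27 = 100
O → L → P → A → E: 23+21+3+27 = 74
… (10 more)
The minimum is 43.
One shortest path: O → P → A → L → E.

43 min — the minimum one-way total.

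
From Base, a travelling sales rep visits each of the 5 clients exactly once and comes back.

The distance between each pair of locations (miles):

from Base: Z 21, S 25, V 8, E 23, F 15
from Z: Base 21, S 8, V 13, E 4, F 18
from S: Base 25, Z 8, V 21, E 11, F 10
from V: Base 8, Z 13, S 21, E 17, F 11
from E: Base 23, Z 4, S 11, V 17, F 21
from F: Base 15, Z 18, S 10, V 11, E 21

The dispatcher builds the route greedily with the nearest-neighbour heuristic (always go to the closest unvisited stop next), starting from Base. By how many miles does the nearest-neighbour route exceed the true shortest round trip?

From Base: V=8, F=15, Z=21, E=23, S=25 → choose V (8).
From V: F=11, Z=13, E=17, S=21 → choose F (11).
From F: S=10, Z=18, E=21 → choose S (10).
From S: Z=8, E=11 → choose Z (8).
From Z: E=4 → choose E (4).
NN route Base → V → F → S → Z → E → Base costs 64.
Optimal: Base → V → Z → E → S → F → Base costs 61 (by enumerating all 60 distinct tours).
Excess = 64 − 61 = 3.

3 miles longer than the optimal tour.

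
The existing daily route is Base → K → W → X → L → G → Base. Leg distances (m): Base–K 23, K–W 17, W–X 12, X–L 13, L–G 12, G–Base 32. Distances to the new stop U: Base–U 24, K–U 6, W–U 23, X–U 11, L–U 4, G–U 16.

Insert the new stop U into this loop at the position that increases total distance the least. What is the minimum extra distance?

Adding 2 m by placing U on the X–L leg.

Insertion cost between consecutive stops i–j is d(i,U) + d(U,j) − d(i,j):
  between Base and K: 24 + 6 − 23 = 7
  between K and W: 6 + 23 − 17 = 12
  between W and X: 23 + 11 − 12 = 22
  between X and L: 11 + 4 − 13 = 2
  between L and G: 4 + 16 − 12 = 8
  between G and Base: 16 + 24 − 32 = 8
Cheapest insertion is between X and L, adding 2.
New total = 109 + 2 = 111.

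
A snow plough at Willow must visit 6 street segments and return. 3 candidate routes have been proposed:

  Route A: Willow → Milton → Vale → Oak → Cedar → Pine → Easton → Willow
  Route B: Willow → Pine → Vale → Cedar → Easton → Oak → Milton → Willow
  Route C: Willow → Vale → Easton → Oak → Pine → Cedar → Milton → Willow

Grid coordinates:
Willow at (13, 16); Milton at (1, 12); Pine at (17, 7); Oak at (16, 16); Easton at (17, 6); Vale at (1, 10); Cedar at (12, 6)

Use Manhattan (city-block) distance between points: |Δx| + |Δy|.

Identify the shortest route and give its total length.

Route A: 16 + 2 + 21 + 14 + 6 + 1 + 14 = 74
Route B: 13 + 19 + 15 + 5 + 11 + 19 + 16 = 98
Route C: 18 + 20 + 11 + 10 + 6 + 17 + 16 = 98

74 — Route A is the shortest.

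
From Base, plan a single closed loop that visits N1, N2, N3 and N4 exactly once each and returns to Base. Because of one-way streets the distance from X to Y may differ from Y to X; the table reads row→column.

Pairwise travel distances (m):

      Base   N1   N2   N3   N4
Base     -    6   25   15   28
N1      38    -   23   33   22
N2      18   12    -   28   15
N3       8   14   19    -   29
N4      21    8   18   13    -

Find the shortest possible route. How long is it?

Base → N1 → N2 → N3 → N4 → Base: 6+23+28+29+21 = 107
Base → N1 → N2 → N4 → N3 → Base: 6+23+15+13+8 = 65
Base → N1 → N3 → N2 → N4 → Base: 6+33+19+15+21 = 94
Base → N1 → N3 → N4 → N2 → Base: 6+33+29+18+18 = 104
Base → N1 → N4 → N2 → N3 → Base: 6+22+18+28+8 = 82
Base → N1 → N4 → N3 → N2 → Base: 6+22+13+19+18 = 78
Base → N2 → N1 → N3 → N4 → Base: 25+12+33+29+21 = 120
Base → N2 → N1 → N4 → N3 → Base: 25+12+22+13+8 = 80
Base → N2 → N3 → N1 → N4 → Base: 25+28+14+22+21 = 110
Base → N2 → N3 → N4 → N1 → Base: 25+28+29+8+38 = 128
Base → N2 → N4 → N1 → N3 → Base: 25+15+8+33+8 = 89
Base → N2 → N4 → N3 → N1 → Base: 25+15+13+14+38 = 105
Base → N3 → N1 → N2 → N4 → Base: 15+14+23+15+21 = 88
Base → N3 → N1 → N4 → N2 → Base: 15+14+22+18+18 = 87
… (10 more)
The minimum is 65.
One optimal route: Base → N1 → N2 → N4 → N3 → Base.

Shortest round trip = 65 m.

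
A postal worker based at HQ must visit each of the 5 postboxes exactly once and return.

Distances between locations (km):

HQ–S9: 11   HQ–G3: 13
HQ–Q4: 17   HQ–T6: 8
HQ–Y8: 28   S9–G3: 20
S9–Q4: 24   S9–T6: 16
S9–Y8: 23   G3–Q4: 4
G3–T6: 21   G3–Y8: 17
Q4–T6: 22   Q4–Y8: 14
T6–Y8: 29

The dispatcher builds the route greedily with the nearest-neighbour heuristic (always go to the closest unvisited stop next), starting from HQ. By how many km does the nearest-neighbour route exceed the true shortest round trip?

The nearest-neighbour route is 12 km longer than optimal.

From HQ: T6=8, S9=11, G3=13, Q4=17, Y8=28 → choose T6 (8).
From T6: S9=16, G3=21, Q4=22, Y8=29 → choose S9 (16).
From S9: G3=20, Y8=23, Q4=24 → choose G3 (20).
From G3: Q4=4, Y8=17 → choose Q4 (4).
From Q4: Y8=14 → choose Y8 (14).
NN route HQ → T6 → S9 → G3 → Q4 → Y8 → HQ costs 90.
Optimal: HQ → G3 → Q4 → Y8 → S9 → T6 → HQ costs 78 (by enumerating all 60 distinct tours).
Excess = 90 − 78 = 12.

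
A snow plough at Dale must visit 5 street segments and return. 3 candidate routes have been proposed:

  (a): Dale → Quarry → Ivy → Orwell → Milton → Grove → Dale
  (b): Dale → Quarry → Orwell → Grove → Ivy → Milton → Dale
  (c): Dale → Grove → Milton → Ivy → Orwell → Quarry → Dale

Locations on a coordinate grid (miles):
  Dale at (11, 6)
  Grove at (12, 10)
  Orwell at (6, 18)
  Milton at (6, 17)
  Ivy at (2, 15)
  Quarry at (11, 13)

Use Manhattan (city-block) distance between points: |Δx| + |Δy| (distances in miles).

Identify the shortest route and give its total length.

(a): 7 + 11 + 7 + 1 + 13 + 5 = 44
(b): 7 + 10 + 14 + 15 + 6 + 16 = 68
(c): 5 + 13 + 6 + 7 + 10 + 7 = 48

Shortest is (a), total 44 miles.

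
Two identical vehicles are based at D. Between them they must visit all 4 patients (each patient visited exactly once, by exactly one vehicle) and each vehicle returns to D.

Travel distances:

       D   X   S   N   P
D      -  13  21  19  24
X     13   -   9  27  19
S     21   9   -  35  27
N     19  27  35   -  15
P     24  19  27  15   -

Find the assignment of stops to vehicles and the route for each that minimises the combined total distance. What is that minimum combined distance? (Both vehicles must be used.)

101 — the smallest possible combined total.

There are 2^3 − 1 = 7 ways to divide the 4 stops into two non-empty groups. For each, the best each vehicle can do is its own shortest tour through its group:
  {X} + {S, N, P}: 26 + 82 = 108
  {S} + {X, N, P}: 42 + 66 = 108
  {X, S} + {N, P}: 43 + 58 = 101
  {N} + {X, S, P}: 38 + 73 = 111
  {X, N} + {S, P}: 59 + 72 = 131
  {S, N} + {X, P}: 75 + 56 = 131
  … (7 splits in total)
Best: vehicle 1 D → X → S → D = 43; vehicle 2 D → N → P → D = 58; combined 101.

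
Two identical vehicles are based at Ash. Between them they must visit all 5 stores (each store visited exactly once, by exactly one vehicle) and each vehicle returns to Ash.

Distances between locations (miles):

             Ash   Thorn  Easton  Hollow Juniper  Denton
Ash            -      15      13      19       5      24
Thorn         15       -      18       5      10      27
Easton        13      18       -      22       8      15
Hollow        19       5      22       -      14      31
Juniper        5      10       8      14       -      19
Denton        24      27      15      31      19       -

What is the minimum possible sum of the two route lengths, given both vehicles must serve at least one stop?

Minimum combined distance: 89 miles.

Try each way of splitting the stops between the two vehicles (each non-empty) and, for each split, find the best tour for each vehicle:
  {Thorn} + {Easton, Hollow, Juniper, Denton}: 30 + 78 = 108
  {Easton} + {Thorn, Hollow, Juniper, Denton}: 26 + 75 = 101
  {Thorn, Easton} + {Hollow, Juniper, Denton}: 46 + 74 = 120
  {Hollow} + {Thorn, Easton, Juniper, Denton}: 38 + 70 = 108
  {Thorn, Hollow} + {Easton, Juniper, Denton}: 39 + 52 = 91
  {Easton, Hollow} + {Thorn, Juniper, Denton}: 54 + 66 = 120
  … (15 splits in total)
  {Juniper} + {Thorn, Easton, Hollow, Denton}: 10 + 79 = 89  ← best
Best: vehicle 1 Ash → Juniper → Ash = 10; vehicle 2 Ash → Thorn → Hollow → Denton → Easton → Ash = 79; combined 89.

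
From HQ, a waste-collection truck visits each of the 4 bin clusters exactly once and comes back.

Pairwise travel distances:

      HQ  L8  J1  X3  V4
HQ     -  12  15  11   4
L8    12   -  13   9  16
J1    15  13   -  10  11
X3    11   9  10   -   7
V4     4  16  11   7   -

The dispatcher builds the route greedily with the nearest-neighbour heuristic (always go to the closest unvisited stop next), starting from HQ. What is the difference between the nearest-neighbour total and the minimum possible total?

The nearest-neighbour route is 2 longer than optimal.

HQ: V4=4, X3=11, L8=12, J1=15 ⇒ V4
V4: X3=7, J1=11, L8=16 ⇒ X3
X3: L8=9, J1=10 ⇒ L8
L8: J1=13 ⇒ J1
NN route HQ → V4 → X3 → L8 → J1 → HQ costs 48.
Optimal: HQ → L8 → J1 → X3 → V4 → HQ costs 46 (by enumerating all 12 distinct tours).
Excess = 48 − 46 = 2.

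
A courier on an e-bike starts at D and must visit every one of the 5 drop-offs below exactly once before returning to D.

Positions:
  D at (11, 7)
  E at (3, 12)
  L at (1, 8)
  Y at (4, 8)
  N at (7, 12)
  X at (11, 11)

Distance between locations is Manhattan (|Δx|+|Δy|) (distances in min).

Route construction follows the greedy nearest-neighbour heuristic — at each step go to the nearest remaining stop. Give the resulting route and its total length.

Nearest-neighbour total = 32 min; route D → X → N → E → Y → L → D.

D → [X:4 / Y:8 / N:9 / L:11 / E:13] → X (4)
X → [N:5 / E:9 / Y:10 / L:13] → N (5)
N → [E:4 / Y:7 / L:10] → E (4)
E → [Y:5 / L:6] → Y (5)
Y → [L:3] → L (3)
Return L→D: 11.
Total = 4 + 5 + 4 + 5 + 3 + 11 = 32.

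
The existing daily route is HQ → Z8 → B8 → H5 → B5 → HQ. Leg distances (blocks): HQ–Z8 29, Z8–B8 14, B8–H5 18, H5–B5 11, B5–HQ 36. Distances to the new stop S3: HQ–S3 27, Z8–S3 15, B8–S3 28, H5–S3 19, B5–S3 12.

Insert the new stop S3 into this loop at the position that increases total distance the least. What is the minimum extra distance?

Insertion cost between consecutive stops i–j is d(i,S3) + d(S3,j) − d(i,j):
  between HQ and Z8: 27 + 15 − 29 = 13
  between Z8 and B8: 15 + 28 − 14 = 29
  between B8 and H5: 28 + 19 − 18 = 29
  between H5 and B5: 19 + 12 − 11 = 20
  between B5 and HQ: 12 + 27 − 36 = 3
Cheapest insertion is between B5 and HQ, adding 3.
New total = 108 + 3 = 111.

Minimum extra distance: 3 blocks, inserting S3 between B5 and HQ.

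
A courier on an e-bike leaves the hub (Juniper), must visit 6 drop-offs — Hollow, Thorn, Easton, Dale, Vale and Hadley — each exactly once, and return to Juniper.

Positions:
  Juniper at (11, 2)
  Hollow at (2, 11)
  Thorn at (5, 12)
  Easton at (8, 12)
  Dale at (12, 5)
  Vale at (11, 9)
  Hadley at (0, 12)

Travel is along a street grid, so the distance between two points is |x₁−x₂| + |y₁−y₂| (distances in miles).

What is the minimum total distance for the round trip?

Shortest round trip = 44 miles.

There are 360 distinct closed tours to check (reversals are equivalent).
Juniper - Hollow - Thorn - Easton - Dale - Vale - Hadley - Juniper: 18+4+3+11+5+14+21 = 76
Juniper - Hollow - Thorn - Easton - Dale - Hadley - Vale - Juniper: 18+4+3+11+19+14+7 = 76
Juniper - Hollow - Thorn - Easton - Vale - Dale - Hadley - Juniper: 18+4+3+6+5+19+21 = 76
Juniper - Hollow - Thorn - Easton - Vale - Hadley - Dale - Juniper: 18+4+3+6+14+19+4 = 68
Juniper - Hollow - Thorn - Easton - Hadley - Dale - Vale - Juniper: 18+4+3+8+19+5+7 = 64
Juniper - Hollow - Thorn - Easton - Hadley - Vale - Dale - Juniper: 18+4+3+8+14+5+4 = 56
Juniper - Hollow - Thorn - Dale - Easton - Vale - Hadley - Juniper: 18+4+14+11+6+14+21 = 88
Juniper - Hollow - Thorn - Dale - Easton - Hadley - Vale - Juniper: 18+4+14+11+8+14+7 = 76
… (352 more)
Juniper - Hollow - Hadley - Thorn - Easton - Vale - Dale - Juniper: 18+3+5+3+6+5+4 = 44  ← best
The minimum is 44.
One optimal route: Juniper → Hollow → Hadley → Thorn → Easton → Vale → Dale → Juniper (or its reverse).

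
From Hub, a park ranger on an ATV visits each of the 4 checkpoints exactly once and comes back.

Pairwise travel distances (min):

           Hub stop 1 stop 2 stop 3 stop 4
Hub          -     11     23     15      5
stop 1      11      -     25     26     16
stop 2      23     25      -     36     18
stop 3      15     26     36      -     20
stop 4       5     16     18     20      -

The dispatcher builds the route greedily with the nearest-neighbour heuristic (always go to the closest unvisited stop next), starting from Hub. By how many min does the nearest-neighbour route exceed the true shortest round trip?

Hub: stop 4=5, stop 1=11, stop 3=15, stop 2=23 ⇒ stop 4
stop 4: stop 1=16, stop 2=18, stop 3=20 ⇒ stop 1
stop 1: stop 2=25, stop 3=26 ⇒ stop 2
stop 2: stop 3=36 ⇒ stop 3
NN route Hub → stop 4 → stop 1 → stop 2 → stop 3 → Hub costs 97.
Optimal: Hub → stop 1 → stop 2 → stop 4 → stop 3 → Hub costs 89 (by enumerating all 12 distinct tours).
Excess = 97 − 89 = 8.

8 min longer than the optimal tour.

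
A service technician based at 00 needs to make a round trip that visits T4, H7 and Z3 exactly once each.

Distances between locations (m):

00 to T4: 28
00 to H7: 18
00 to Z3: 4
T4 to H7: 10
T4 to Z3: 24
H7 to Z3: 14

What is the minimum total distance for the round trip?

Shortest round trip = 56 m.

00 → T4 → H7 → Z3 → 00: 28+10+14+4 = 56
00 → T4 → Z3 → H7 → 00: 28+24+14+18 = 84
00 → H7 → T4 → Z3 → 00: 18+10+24+4 = 56
The minimum is 56.
One optimal route: 00 → T4 → H7 → Z3 → 00 (or its reverse).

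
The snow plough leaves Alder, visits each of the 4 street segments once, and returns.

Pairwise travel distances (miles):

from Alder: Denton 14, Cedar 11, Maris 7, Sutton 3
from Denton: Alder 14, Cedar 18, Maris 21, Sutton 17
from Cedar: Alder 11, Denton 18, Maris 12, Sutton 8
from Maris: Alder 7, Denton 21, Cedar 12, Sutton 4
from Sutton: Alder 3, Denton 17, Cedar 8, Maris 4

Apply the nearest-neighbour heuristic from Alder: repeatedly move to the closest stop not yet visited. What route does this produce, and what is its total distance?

From Alder: distances to unvisited — Sutton=3, Maris=7, Cedar=11, Denton=14. Nearest is Sutton (3).
From Sutton: distances to unvisited — Maris=4, Cedar=8, Denton=17. Nearest is Maris (4).
From Maris: distances to unvisited — Cedar=12, Denton=21. Nearest is Cedar (12).
From Cedar: distances to unvisited — Denton=18. Nearest is Denton (18).
Return Denton→Alder: 14.
Total = 3 + 4 + 12 + 18 + 14 = 51.

Nearest-neighbour total = 51 miles; route Alder → Sutton → Maris → Cedar → Denton → Alder.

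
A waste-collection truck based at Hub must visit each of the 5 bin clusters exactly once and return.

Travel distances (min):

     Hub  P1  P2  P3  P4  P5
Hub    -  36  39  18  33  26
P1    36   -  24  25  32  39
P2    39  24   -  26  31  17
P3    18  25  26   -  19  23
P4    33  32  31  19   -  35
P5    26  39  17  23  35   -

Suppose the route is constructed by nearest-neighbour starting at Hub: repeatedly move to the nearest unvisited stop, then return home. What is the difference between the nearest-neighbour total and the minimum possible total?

Hub: P3=18, P5=26, P4=33, P1=36, P2=39 ⇒ P3
P3: P4=19, P5=23, P1=25, P2=26 ⇒ P4
P4: P2=31, P1=32, P5=35 ⇒ P2
P2: P5=17, P1=24 ⇒ P5
P5: P1=39 ⇒ P1
NN route Hub → P3 → P4 → P2 → P5 → P1 → Hub costs 160.
Optimal: Hub → P3 → P4 → P1 → P2 → P5 → Hub costs 136 (by enumerating all 60 distinct tours).
Excess = 160 − 136 = 24.

24 min longer than the optimal tour.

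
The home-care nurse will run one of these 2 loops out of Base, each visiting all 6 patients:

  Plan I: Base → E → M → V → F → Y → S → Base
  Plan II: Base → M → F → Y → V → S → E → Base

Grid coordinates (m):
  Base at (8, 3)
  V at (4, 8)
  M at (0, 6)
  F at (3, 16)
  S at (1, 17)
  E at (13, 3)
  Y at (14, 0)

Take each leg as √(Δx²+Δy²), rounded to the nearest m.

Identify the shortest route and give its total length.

Plan I: 5 + 13 + 4 + 8 + 19 + 21 + 16 = 86
Plan II: 9 + 10 + 19 + 13 + 9 + 18 + 5 = 83

Shortest is Plan II, total 83 m.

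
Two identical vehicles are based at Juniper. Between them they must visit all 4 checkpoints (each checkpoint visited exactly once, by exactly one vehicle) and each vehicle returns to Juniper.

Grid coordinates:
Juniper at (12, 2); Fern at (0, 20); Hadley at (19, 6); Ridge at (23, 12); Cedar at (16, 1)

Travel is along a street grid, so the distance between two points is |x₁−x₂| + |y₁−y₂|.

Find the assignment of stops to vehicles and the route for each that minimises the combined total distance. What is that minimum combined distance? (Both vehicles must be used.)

92 — the smallest possible combined total.

There are 2^3 − 1 = 7 ways to divide the 4 stops into two non-empty groups. For each, the best each vehicle can do is its own shortest tour through its group:
  {Fern} + {Hadley, Ridge, Cedar}: 60 + 44 = 104
  {Hadley} + {Fern, Ridge, Cedar}: 22 + 84 = 106
  {Fern, Hadley} + {Ridge, Cedar}: 74 + 44 = 118
  {Ridge} + {Fern, Hadley, Cedar}: 42 + 76 = 118
  {Fern, Ridge} + {Hadley, Cedar}: 82 + 24 = 106
  {Hadley, Ridge} + {Fern, Cedar}: 42 + 70 = 112
  … (7 splits in total)
  {Fern, Hadley, Ridge} + {Cedar}: 82 + 10 = 92  ← best
Best: vehicle 1 Juniper → Fern → Ridge → Hadley → Juniper = 82; vehicle 2 Juniper → Cedar → Juniper = 10; combined 92.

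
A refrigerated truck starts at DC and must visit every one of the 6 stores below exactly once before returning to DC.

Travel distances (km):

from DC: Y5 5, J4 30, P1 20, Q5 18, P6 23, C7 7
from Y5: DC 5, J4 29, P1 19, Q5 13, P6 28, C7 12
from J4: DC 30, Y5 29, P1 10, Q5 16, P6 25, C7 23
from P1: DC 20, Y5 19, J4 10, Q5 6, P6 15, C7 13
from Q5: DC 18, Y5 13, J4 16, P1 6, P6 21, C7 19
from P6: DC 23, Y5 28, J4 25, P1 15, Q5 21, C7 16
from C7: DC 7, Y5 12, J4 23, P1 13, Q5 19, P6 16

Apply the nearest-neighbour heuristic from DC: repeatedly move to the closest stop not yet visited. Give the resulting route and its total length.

DC → [Y5:5 / C7:7 / Q5:18 / P1:20 / P6:23 / J4:30] → Y5 (5)
Y5 → [C7:12 / Q5:13 / P1:19 / P6:28 / J4:29] → C7 (12)
C7 → [P1:13 / P6:16 / Q5:19 / J4:23] → P1 (13)
P1 → [Q5:6 / J4:10 / P6:15] → Q5 (6)
Q5 → [J4:16 / P6:21] → J4 (16)
J4 → [P6:25] → P6 (25)
Return P6→DC: 23.
Total = 5 + 12 + 13 + 6 + 16 + 25 + 23 = 100.

100 km along DC → Y5 → C7 → P1 → Q5 → J4 → P6 → DC.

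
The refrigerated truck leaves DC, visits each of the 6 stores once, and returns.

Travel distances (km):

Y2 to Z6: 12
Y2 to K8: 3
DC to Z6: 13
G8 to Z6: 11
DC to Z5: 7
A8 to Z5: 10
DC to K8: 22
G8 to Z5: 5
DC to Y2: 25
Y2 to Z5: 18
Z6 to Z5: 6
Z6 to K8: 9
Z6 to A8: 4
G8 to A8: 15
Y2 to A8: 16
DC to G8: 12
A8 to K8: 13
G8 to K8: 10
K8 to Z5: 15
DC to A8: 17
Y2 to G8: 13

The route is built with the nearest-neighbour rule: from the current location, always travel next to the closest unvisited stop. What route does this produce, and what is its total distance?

At DC the remaining stops are Z5 7, G8 12, Z6 13, A8 17, K8 22, Y2 25; go to Z5.
At Z5 the remaining stops are G8 5, Z6 6, A8 10, K8 15, Y2 18; go to G8.
At G8 the remaining stops are K8 10, Z6 11, Y2 13, A8 15; go to K8.
At K8 the remaining stops are Y2 3, Z6 9, A8 13; go to Y2.
At Y2 the remaining stops are Z6 12, A8 16; go to Z6.
At Z6 the remaining stops are A8 4; go to A8.
Return A8→DC: 17.
Total = 7 + 5 + 10 + 3 + 12 + 4 + 17 = 58.

Nearest-neighbour total = 58 km; route DC → Z5 → G8 → K8 → Y2 → Z6 → A8 → DC.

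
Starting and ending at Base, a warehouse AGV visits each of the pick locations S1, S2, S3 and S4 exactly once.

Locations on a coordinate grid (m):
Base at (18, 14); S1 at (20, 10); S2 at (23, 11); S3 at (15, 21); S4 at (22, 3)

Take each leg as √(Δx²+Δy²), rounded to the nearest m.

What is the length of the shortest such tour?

40 m — the shortest possible round trip.

With 4 stops there are 4!/2 = 12 distinct round trips (a route and its reverse cost the same).
Base - S1 - S2 - S3 - S4 - Base: 4+3+13+19+12 = 51
Base - S1 - S2 - S4 - S3 - Base: 4+3+8+19+8 = 42
Base - S1 - S3 - S2 - S4 - Base: 4+12+13+8+12 = 49
Base - S1 - S3 - S4 - S2 - Base: 4+12+19+8+6 = 49
Base - S1 - S4 - S2 - S3 - Base: 4+7+8+13+8 = 40
Base - S1 - S4 - S3 - S2 - Base: 4+7+19+13+6 = 49
Base - S2 - S1 - S3 - S4 - Base: 6+3+12+19+12 = 52
Base - S2 - S1 - S4 - S3 - Base: 6+3+7+19+8 = 43
Base - S2 - S3 - S1 - S4 - Base: 6+13+12+7+12 = 50
Base - S2 - S4 - S1 - S3 - Base: 6+8+7+12+8 = 41
Base - S3 - S1 - S2 - S4 - Base: 8+12+3+8+12 = 43
Base - S3 - S2 - S1 - S4 - Base: 8+13+3+7+12 = 43
The minimum is 40.
One optimal route: Base → S1 → S4 → S2 → S3 → Base (or its reverse).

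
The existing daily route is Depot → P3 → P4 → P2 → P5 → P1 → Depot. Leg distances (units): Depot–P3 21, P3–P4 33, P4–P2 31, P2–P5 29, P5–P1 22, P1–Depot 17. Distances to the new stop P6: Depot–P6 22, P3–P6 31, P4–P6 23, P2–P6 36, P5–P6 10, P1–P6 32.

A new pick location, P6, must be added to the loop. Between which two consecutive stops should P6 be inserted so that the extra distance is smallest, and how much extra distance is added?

+17 — insert P6 between P2 and P5.

Insertion cost between consecutive stops i–j is d(i,P6) + d(P6,j) − d(i,j):
  between Depot and P3: 22 + 31 − 21 = 32
  between P3 and P4: 31 + 23 − 33 = 21
  between P4 and P2: 23 + 36 − 31 = 28
  between P2 and P5: 36 + 10 − 29 = 17
  between P5 and P1: 10 + 32 − 22 = 20
  between P1 and Depot: 32 + 22 − 17 = 37
Cheapest insertion is between P2 and P5, adding 17.
New total = 153 + 17 = 170.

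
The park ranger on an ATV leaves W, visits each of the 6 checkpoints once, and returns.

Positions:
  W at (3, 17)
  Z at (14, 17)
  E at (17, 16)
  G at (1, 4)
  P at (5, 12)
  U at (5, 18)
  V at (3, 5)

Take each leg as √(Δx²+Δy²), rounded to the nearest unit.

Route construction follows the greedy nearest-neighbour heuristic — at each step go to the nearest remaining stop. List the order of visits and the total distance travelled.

Nearest-neighbour total = 52; route W → U → P → V → G → Z → E → W.

From W: distances to unvisited — U=2, P=5, Z=11, V=12, G=13, E=14. Nearest is U (2).
From U: distances to unvisited — P=6, Z=9, E=12, V=13, G=15. Nearest is P (6).
From P: distances to unvisited — V=7, G=9, Z=10, E=13. Nearest is V (7).
From V: distances to unvisited — G=2, Z=16, E=18. Nearest is G (2).
From G: distances to unvisited — Z=18, E=20. Nearest is Z (18).
From Z: distances to unvisited — E=3. Nearest is E (3).
Return E→W: 14.
Total = 2 + 6 + 7 + 2 + 18 + 3 + 14 = 52.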